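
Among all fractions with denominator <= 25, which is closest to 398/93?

107/25

Expand x = 398/93 as a continued fraction with the Euclidean algorithm:
  398 = 4*93 + 26, so a_0 = 4.
  93 = 3*26 + 15, so a_1 = 3.
  26 = 1*15 + 11, so a_2 = 1.
  15 = 1*11 + 4, so a_3 = 1.
  11 = 2*4 + 3, so a_4 = 2.
  4 = 1*3 + 1, so a_5 = 1.
  3 = 3*1 + 0, so a_6 = 3.
so x = [4; 3, 1, 1, 2, 1, 3].
Convergents (p_i = a_i*p_{i-1} + p_{i-2}, q_i = a_i*q_{i-1} + q_{i-2} with p_{-2}=0, p_{-1}=1, q_{-2}=1, q_{-1}=0), until the denominator exceeds 25:
  i=0: a_0=4, p_0 = 4*1 + 0 = 4, q_0 = 4*0 + 1 = 1.
  i=1: a_1=3, p_1 = 3*4 + 1 = 13, q_1 = 3*1 + 0 = 3.
  i=2: a_2=1, p_2 = 1*13 + 4 = 17, q_2 = 1*3 + 1 = 4.
  i=3: a_3=1, p_3 = 1*17 + 13 = 30, q_3 = 1*4 + 3 = 7.
  i=4: a_4=2, p_4 = 2*30 + 17 = 77, q_4 = 2*7 + 4 = 18.
  i=5: a_5=1, p_5 = 1*77 + 30 = 107, q_5 = 1*18 + 7 = 25.
  i=6: a_6=3, p_6 = 3*107 + 77 = 398, q_6 = 3*25 + 18 = 93.
q_6 = 93 > 25, so the last convergent with denominator <= 25 is p_5/q_5 = 107/25.
The closest fraction with denominator <= 25 is either p_5/q_5 or the intermediate fraction (k*p_5 + p_4)/(k*q_5 + q_4) with the largest k >= 1 whose denominator stays <= 25; these approach x as k grows, and every other convergent or intermediate fraction in range is farther away.
Largest k: floor((25 - q_4)/q_5) = floor((25 - 18)/25) = 0.
Since k = 0, no intermediate fraction beyond p_5/q_5 has denominator <= 25, so the convergent 107/25 is the closest (its error is |398*25 - 107*93|/(93*25) = 1/2325).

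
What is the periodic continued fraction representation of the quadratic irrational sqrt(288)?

[16; (1, 32)]

Write x_i = (sqrt(288) + m_i)/d_i with (m_0, d_0) = (0, 1). a_0 = floor(sqrt(288)) = 16, since 16^2 = 256 <= 288 < 289 = 17^2.
Iterate m_{i+1} = d_i*a_i - m_i, d_{i+1} = (288 - m_{i+1}^2)/d_i, a_{i+1} = floor((a_0 + m_{i+1})/d_{i+1}):
  m_1 = 1*16 - 0 = 16, d_1 = (288 - 16^2)/1 = 32/1 = 32, a_1 = floor((16 + 16)/32) = 1.
  m_2 = 32*1 - 16 = 16, d_2 = (288 - 16^2)/32 = 32/32 = 1, a_2 = floor((16 + 16)/1) = 32.
  m_3 = 1*32 - 16 = 16, d_3 = (288 - 16^2)/1 = 32/1 = 32: (m_3, d_3) = (m_1, d_1) = (16, 32), so from here the quotients repeat a_1, a_2; the period length is 2.
Hence the expansion of sqrt(288) is a_0 = 16 followed by the repeating block 1, 32 (period 2).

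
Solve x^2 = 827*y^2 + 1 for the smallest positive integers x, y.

(x, y) = (900602, 31317)

First expand sqrt(827) as a continued fraction. With x_i = (sqrt(827) + m_i)/d_i and (m_0, d_0) = (0, 1): a_0 = floor(sqrt(827)) = 28, since 28^2 = 784 <= 827 < 841 = 29^2.
Iterate m_{i+1} = d_i*a_i - m_i, d_{i+1} = (827 - m_{i+1}^2)/d_i, a_{i+1} = floor((a_0 + m_{i+1})/d_{i+1}):
  m_1 = 1*28 - 0 = 28, d_1 = (827 - 28^2)/1 = 43/1 = 43, a_1 = floor((28 + 28)/43) = 1.
  m_2 = 43*1 - 28 = 15, d_2 = (827 - 15^2)/43 = 602/43 = 14, a_2 = floor((28 + 15)/14) = 3.
  m_3 = 14*3 - 15 = 27, d_3 = (827 - 27^2)/14 = 98/14 = 7, a_3 = floor((28 + 27)/7) = 7.
  m_4 = 7*7 - 27 = 22, d_4 = (827 - 22^2)/7 = 343/7 = 49, a_4 = floor((28 + 22)/49) = 1.
  m_5 = 49*1 - 22 = 27, d_5 = (827 - 27^2)/49 = 98/49 = 2, a_5 = floor((28 + 27)/2) = 27.
  m_6 = 2*27 - 27 = 27, d_6 = (827 - 27^2)/2 = 98/2 = 49, a_6 = floor((28 + 27)/49) = 1.
  m_7 = 49*1 - 27 = 22, d_7 = (827 - 22^2)/49 = 343/49 = 7, a_7 = floor((28 + 22)/7) = 7.
  m_8 = 7*7 - 22 = 27, d_8 = (827 - 27^2)/7 = 98/7 = 14, a_8 = floor((28 + 27)/14) = 3.
  m_9 = 14*3 - 27 = 15, d_9 = (827 - 15^2)/14 = 602/14 = 43, a_9 = floor((28 + 15)/43) = 1.
  m_10 = 43*1 - 15 = 28, d_10 = (827 - 28^2)/43 = 43/43 = 1, a_10 = floor((28 + 28)/1) = 56.
  m_11 = 1*56 - 28 = 28, d_11 = (827 - 28^2)/1 = 43/1 = 43: (m_11, d_11) = (m_1, d_1) = (28, 43), so from here the quotients repeat a_1, ..., a_10; the period length is 10.
So sqrt(827) = [28; (1, 3, 7, 1, 27, 1, 7, 3, 1, 56)] with period length k = 10.
k is even, so the fundamental solution of x^2 - 827y^2 = 1 is (p_{k-1}, q_{k-1}) = (p_9, q_9); compute convergents through index 9.
Convergents (p_i = a_i*p_{i-1} + p_{i-2}, q_i = a_i*q_{i-1} + q_{i-2} with p_{-2}=0, p_{-1}=1, q_{-2}=1, q_{-1}=0):
  i=0: a_0=28, p_0 = 28*1 + 0 = 28, q_0 = 28*0 + 1 = 1.
  i=1: a_1=1, p_1 = 1*28 + 1 = 29, q_1 = 1*1 + 0 = 1.
  i=2: a_2=3, p_2 = 3*29 + 28 = 115, q_2 = 3*1 + 1 = 4.
  i=3: a_3=7, p_3 = 7*115 + 29 = 834, q_3 = 7*4 + 1 = 29.
  i=4: a_4=1, p_4 = 1*834 + 115 = 949, q_4 = 1*29 + 4 = 33.
  i=5: a_5=27, p_5 = 27*949 + 834 = 26457, q_5 = 27*33 + 29 = 920.
  i=6: a_6=1, p_6 = 1*26457 + 949 = 27406, q_6 = 1*920 + 33 = 953.
  i=7: a_7=7, p_7 = 7*27406 + 26457 = 218299, q_7 = 7*953 + 920 = 7591.
  i=8: a_8=3, p_8 = 3*218299 + 27406 = 682303, q_8 = 3*7591 + 953 = 23726.
  i=9: a_9=1, p_9 = 1*682303 + 218299 = 900602, q_9 = 1*23726 + 7591 = 31317.
Check: 900602^2 - 827*31317^2 = 811083962404 - 811083962403 = 1, so (x, y) = (900602, 31317) solves the equation, and by the theorem it is the least positive solution.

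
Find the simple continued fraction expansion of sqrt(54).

Write x_i = (sqrt(54) + m_i)/d_i with (m_0, d_0) = (0, 1). a_0 = floor(sqrt(54)) = 7, since 7^2 = 49 <= 54 < 64 = 8^2.
Iterate m_{i+1} = d_i*a_i - m_i, d_{i+1} = (54 - m_{i+1}^2)/d_i, a_{i+1} = floor((a_0 + m_{i+1})/d_{i+1}):
  m_1 = 1*7 - 0 = 7, d_1 = (54 - 7^2)/1 = 5/1 = 5, a_1 = floor((7 + 7)/5) = 2.
  m_2 = 5*2 - 7 = 3, d_2 = (54 - 3^2)/5 = 45/5 = 9, a_2 = floor((7 + 3)/9) = 1.
  m_3 = 9*1 - 3 = 6, d_3 = (54 - 6^2)/9 = 18/9 = 2, a_3 = floor((7 + 6)/2) = 6.
  m_4 = 2*6 - 6 = 6, d_4 = (54 - 6^2)/2 = 18/2 = 9, a_4 = floor((7 + 6)/9) = 1.
  m_5 = 9*1 - 6 = 3, d_5 = (54 - 3^2)/9 = 45/9 = 5, a_5 = floor((7 + 3)/5) = 2.
  m_6 = 5*2 - 3 = 7, d_6 = (54 - 7^2)/5 = 5/5 = 1, a_6 = floor((7 + 7)/1) = 14.
  m_7 = 1*14 - 7 = 7, d_7 = (54 - 7^2)/1 = 5/1 = 5: (m_7, d_7) = (m_1, d_1) = (7, 5), so from here the quotients repeat a_1, ..., a_6; the period length is 6.
Hence the expansion of sqrt(54) is a_0 = 7 followed by the repeating block 2, 1, 6, 1, 2, 14 (period 6).

[7; (2, 1, 6, 1, 2, 14)]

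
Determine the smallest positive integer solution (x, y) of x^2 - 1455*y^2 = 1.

(x, y) = (23764, 623)

First expand sqrt(1455) as a continued fraction. With x_i = (sqrt(1455) + m_i)/d_i and (m_0, d_0) = (0, 1): a_0 = floor(sqrt(1455)) = 38, since 38^2 = 1444 <= 1455 < 1521 = 39^2.
Iterate m_{i+1} = d_i*a_i - m_i, d_{i+1} = (1455 - m_{i+1}^2)/d_i, a_{i+1} = floor((a_0 + m_{i+1})/d_{i+1}):
  m_1 = 1*38 - 0 = 38, d_1 = (1455 - 38^2)/1 = 11/1 = 11, a_1 = floor((38 + 38)/11) = 6.
  m_2 = 11*6 - 38 = 28, d_2 = (1455 - 28^2)/11 = 671/11 = 61, a_2 = floor((38 + 28)/61) = 1.
  m_3 = 61*1 - 28 = 33, d_3 = (1455 - 33^2)/61 = 366/61 = 6, a_3 = floor((38 + 33)/6) = 11.
  m_4 = 6*11 - 33 = 33, d_4 = (1455 - 33^2)/6 = 366/6 = 61, a_4 = floor((38 + 33)/61) = 1.
  m_5 = 61*1 - 33 = 28, d_5 = (1455 - 28^2)/61 = 671/61 = 11, a_5 = floor((38 + 28)/11) = 6.
  m_6 = 11*6 - 28 = 38, d_6 = (1455 - 38^2)/11 = 11/11 = 1, a_6 = floor((38 + 38)/1) = 76.
  m_7 = 1*76 - 38 = 38, d_7 = (1455 - 38^2)/1 = 11/1 = 11: (m_7, d_7) = (m_1, d_1) = (38, 11), so from here the quotients repeat a_1, ..., a_6; the period length is 6.
So sqrt(1455) = [38; (6, 1, 11, 1, 6, 76)] with period length k = 6.
k is even, so the fundamental solution of x^2 - 1455y^2 = 1 is (p_{k-1}, q_{k-1}) = (p_5, q_5); compute convergents through index 5.
Convergents (p_i = a_i*p_{i-1} + p_{i-2}, q_i = a_i*q_{i-1} + q_{i-2} with p_{-2}=0, p_{-1}=1, q_{-2}=1, q_{-1}=0):
  i=0: a_0=38, p_0 = 38*1 + 0 = 38, q_0 = 38*0 + 1 = 1.
  i=1: a_1=6, p_1 = 6*38 + 1 = 229, q_1 = 6*1 + 0 = 6.
  i=2: a_2=1, p_2 = 1*229 + 38 = 267, q_2 = 1*6 + 1 = 7.
  i=3: a_3=11, p_3 = 11*267 + 229 = 3166, q_3 = 11*7 + 6 = 83.
  i=4: a_4=1, p_4 = 1*3166 + 267 = 3433, q_4 = 1*83 + 7 = 90.
  i=5: a_5=6, p_5 = 6*3433 + 3166 = 23764, q_5 = 6*90 + 83 = 623.
Check: 23764^2 - 1455*623^2 = 564727696 - 564727695 = 1, so (x, y) = (23764, 623) solves the equation, and by the theorem it is the least positive solution.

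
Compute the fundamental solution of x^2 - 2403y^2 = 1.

First expand sqrt(2403) as a continued fraction. With x_i = (sqrt(2403) + m_i)/d_i and (m_0, d_0) = (0, 1): a_0 = floor(sqrt(2403)) = 49, since 49^2 = 2401 <= 2403 < 2500 = 50^2.
Iterate m_{i+1} = d_i*a_i - m_i, d_{i+1} = (2403 - m_{i+1}^2)/d_i, a_{i+1} = floor((a_0 + m_{i+1})/d_{i+1}):
  m_1 = 1*49 - 0 = 49, d_1 = (2403 - 49^2)/1 = 2/1 = 2, a_1 = floor((49 + 49)/2) = 49.
  m_2 = 2*49 - 49 = 49, d_2 = (2403 - 49^2)/2 = 2/2 = 1, a_2 = floor((49 + 49)/1) = 98.
  m_3 = 1*98 - 49 = 49, d_3 = (2403 - 49^2)/1 = 2/1 = 2: (m_3, d_3) = (m_1, d_1) = (49, 2), so from here the quotients repeat a_1, a_2; the period length is 2.
So sqrt(2403) = [49; (49, 98)] with period length k = 2.
k is even, so the fundamental solution of x^2 - 2403y^2 = 1 is (p_{k-1}, q_{k-1}) = (p_1, q_1); compute convergents through index 1.
Convergents (p_i = a_i*p_{i-1} + p_{i-2}, q_i = a_i*q_{i-1} + q_{i-2} with p_{-2}=0, p_{-1}=1, q_{-2}=1, q_{-1}=0):
  i=0: a_0=49, p_0 = 49*1 + 0 = 49, q_0 = 49*0 + 1 = 1.
  i=1: a_1=49, p_1 = 49*49 + 1 = 2402, q_1 = 49*1 + 0 = 49.
Check: 2402^2 - 2403*49^2 = 5769604 - 5769603 = 1, so (x, y) = (2402, 49) solves the equation, and by the theorem it is the least positive solution.

(x, y) = (2402, 49)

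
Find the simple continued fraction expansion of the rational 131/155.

[0; 1, 5, 2, 5, 2]

Run the Euclidean algorithm on 131 and 155; the successive quotients are the partial quotients a_0, a_1, ... (each step inverts the fractional part left over by the previous one):
  131 = 0*155 + 131, so a_0 = 0.
  155 = 1*131 + 24, so a_1 = 1.
  131 = 5*24 + 11, so a_2 = 5.
  24 = 2*11 + 2, so a_3 = 2.
  11 = 5*2 + 1, so a_4 = 5.
  2 = 2*1 + 0, so a_5 = 2.
The remainder reaches 0 after 6 divisions, so the expansion has 6 partial quotients, read off in order.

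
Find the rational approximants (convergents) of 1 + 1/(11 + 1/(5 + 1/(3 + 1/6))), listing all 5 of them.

Using the convergent recurrence p_i = a_i*p_{i-1} + p_{i-2}, q_i = a_i*q_{i-1} + q_{i-2} with p_{-2}=0, p_{-1}=1, q_{-2}=1, q_{-1}=0:
  i=0: a_0=1, p_0 = 1*1 + 0 = 1, q_0 = 1*0 + 1 = 1.
  i=1: a_1=11, p_1 = 11*1 + 1 = 12, q_1 = 11*1 + 0 = 11.
  i=2: a_2=5, p_2 = 5*12 + 1 = 61, q_2 = 5*11 + 1 = 56.
  i=3: a_3=3, p_3 = 3*61 + 12 = 195, q_3 = 3*56 + 11 = 179.
  i=4: a_4=6, p_4 = 6*195 + 61 = 1231, q_4 = 6*179 + 56 = 1130.

1/1, 12/11, 61/56, 195/179, 1231/1130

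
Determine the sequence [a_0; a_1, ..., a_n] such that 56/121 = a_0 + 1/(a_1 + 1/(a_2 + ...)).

Run the Euclidean algorithm on 56 and 121; the successive quotients are the partial quotients a_0, a_1, ... (each step inverts the fractional part left over by the previous one):
  56 = 0*121 + 56, so a_0 = 0.
  121 = 2*56 + 9, so a_1 = 2.
  56 = 6*9 + 2, so a_2 = 6.
  9 = 4*2 + 1, so a_3 = 4.
  2 = 2*1 + 0, so a_4 = 2.
The remainder reaches 0 after 5 divisions, so the expansion has 5 partial quotients, read off in order.

[0; 2, 6, 4, 2]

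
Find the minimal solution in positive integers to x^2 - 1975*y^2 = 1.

(x, y) = (12799, 288)

First expand sqrt(1975) as a continued fraction. With x_i = (sqrt(1975) + m_i)/d_i and (m_0, d_0) = (0, 1): a_0 = floor(sqrt(1975)) = 44, since 44^2 = 1936 <= 1975 < 2025 = 45^2.
Iterate m_{i+1} = d_i*a_i - m_i, d_{i+1} = (1975 - m_{i+1}^2)/d_i, a_{i+1} = floor((a_0 + m_{i+1})/d_{i+1}):
  m_1 = 1*44 - 0 = 44, d_1 = (1975 - 44^2)/1 = 39/1 = 39, a_1 = floor((44 + 44)/39) = 2.
  m_2 = 39*2 - 44 = 34, d_2 = (1975 - 34^2)/39 = 819/39 = 21, a_2 = floor((44 + 34)/21) = 3.
  m_3 = 21*3 - 34 = 29, d_3 = (1975 - 29^2)/21 = 1134/21 = 54, a_3 = floor((44 + 29)/54) = 1.
  m_4 = 54*1 - 29 = 25, d_4 = (1975 - 25^2)/54 = 1350/54 = 25, a_4 = floor((44 + 25)/25) = 2.
  m_5 = 25*2 - 25 = 25, d_5 = (1975 - 25^2)/25 = 1350/25 = 54, a_5 = floor((44 + 25)/54) = 1.
  m_6 = 54*1 - 25 = 29, d_6 = (1975 - 29^2)/54 = 1134/54 = 21, a_6 = floor((44 + 29)/21) = 3.
  m_7 = 21*3 - 29 = 34, d_7 = (1975 - 34^2)/21 = 819/21 = 39, a_7 = floor((44 + 34)/39) = 2.
  m_8 = 39*2 - 34 = 44, d_8 = (1975 - 44^2)/39 = 39/39 = 1, a_8 = floor((44 + 44)/1) = 88.
  m_9 = 1*88 - 44 = 44, d_9 = (1975 - 44^2)/1 = 39/1 = 39: (m_9, d_9) = (m_1, d_1) = (44, 39), so from here the quotients repeat a_1, ..., a_8; the period length is 8.
So sqrt(1975) = [44; (2, 3, 1, 2, 1, 3, 2, 88)] with period length k = 8.
k is even, so the fundamental solution of x^2 - 1975y^2 = 1 is (p_{k-1}, q_{k-1}) = (p_7, q_7); compute convergents through index 7.
Convergents (p_i = a_i*p_{i-1} + p_{i-2}, q_i = a_i*q_{i-1} + q_{i-2} with p_{-2}=0, p_{-1}=1, q_{-2}=1, q_{-1}=0):
  i=0: a_0=44, p_0 = 44*1 + 0 = 44, q_0 = 44*0 + 1 = 1.
  i=1: a_1=2, p_1 = 2*44 + 1 = 89, q_1 = 2*1 + 0 = 2.
  i=2: a_2=3, p_2 = 3*89 + 44 = 311, q_2 = 3*2 + 1 = 7.
  i=3: a_3=1, p_3 = 1*311 + 89 = 400, q_3 = 1*7 + 2 = 9.
  i=4: a_4=2, p_4 = 2*400 + 311 = 1111, q_4 = 2*9 + 7 = 25.
  i=5: a_5=1, p_5 = 1*1111 + 400 = 1511, q_5 = 1*25 + 9 = 34.
  i=6: a_6=3, p_6 = 3*1511 + 1111 = 5644, q_6 = 3*34 + 25 = 127.
  i=7: a_7=2, p_7 = 2*5644 + 1511 = 12799, q_7 = 2*127 + 34 = 288.
Check: 12799^2 - 1975*288^2 = 163814401 - 163814400 = 1, so (x, y) = (12799, 288) solves the equation, and by the theorem it is the least positive solution.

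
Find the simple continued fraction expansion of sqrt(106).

[10; (3, 2, 1, 1, 1, 1, 2, 3, 20)]

Write x_i = (sqrt(106) + m_i)/d_i with (m_0, d_0) = (0, 1). a_0 = floor(sqrt(106)) = 10, since 10^2 = 100 <= 106 < 121 = 11^2.
Iterate m_{i+1} = d_i*a_i - m_i, d_{i+1} = (106 - m_{i+1}^2)/d_i, a_{i+1} = floor((a_0 + m_{i+1})/d_{i+1}):
  m_1 = 1*10 - 0 = 10, d_1 = (106 - 10^2)/1 = 6/1 = 6, a_1 = floor((10 + 10)/6) = 3.
  m_2 = 6*3 - 10 = 8, d_2 = (106 - 8^2)/6 = 42/6 = 7, a_2 = floor((10 + 8)/7) = 2.
  m_3 = 7*2 - 8 = 6, d_3 = (106 - 6^2)/7 = 70/7 = 10, a_3 = floor((10 + 6)/10) = 1.
  m_4 = 10*1 - 6 = 4, d_4 = (106 - 4^2)/10 = 90/10 = 9, a_4 = floor((10 + 4)/9) = 1.
  m_5 = 9*1 - 4 = 5, d_5 = (106 - 5^2)/9 = 81/9 = 9, a_5 = floor((10 + 5)/9) = 1.
  m_6 = 9*1 - 5 = 4, d_6 = (106 - 4^2)/9 = 90/9 = 10, a_6 = floor((10 + 4)/10) = 1.
  m_7 = 10*1 - 4 = 6, d_7 = (106 - 6^2)/10 = 70/10 = 7, a_7 = floor((10 + 6)/7) = 2.
  m_8 = 7*2 - 6 = 8, d_8 = (106 - 8^2)/7 = 42/7 = 6, a_8 = floor((10 + 8)/6) = 3.
  m_9 = 6*3 - 8 = 10, d_9 = (106 - 10^2)/6 = 6/6 = 1, a_9 = floor((10 + 10)/1) = 20.
  m_10 = 1*20 - 10 = 10, d_10 = (106 - 10^2)/1 = 6/1 = 6: (m_10, d_10) = (m_1, d_1) = (10, 6), so from here the quotients repeat a_1, ..., a_9; the period length is 9.
Hence the expansion of sqrt(106) is a_0 = 10 followed by the repeating block 3, 2, 1, 1, 1, 1, 2, 3, 20 (period 9).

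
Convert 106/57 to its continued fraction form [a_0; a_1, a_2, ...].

[1; 1, 6, 8]

Run the Euclidean algorithm on 106 and 57; the successive quotients are the partial quotients a_0, a_1, ... (each step inverts the fractional part left over by the previous one):
  106 = 1*57 + 49, so a_0 = 1.
  57 = 1*49 + 8, so a_1 = 1.
  49 = 6*8 + 1, so a_2 = 6.
  8 = 8*1 + 0, so a_3 = 8.
The remainder reaches 0 after 4 divisions, so the expansion has 4 partial quotients, read off in order.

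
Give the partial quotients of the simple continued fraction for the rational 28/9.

[3; 9]

Run the Euclidean algorithm on 28 and 9; the successive quotients are the partial quotients a_0, a_1, ... (each step inverts the fractional part left over by the previous one):
  28 = 3*9 + 1, so a_0 = 3.
  9 = 9*1 + 0, so a_1 = 9.
The remainder reaches 0 after 2 divisions, so the expansion has 2 partial quotients, read off in order.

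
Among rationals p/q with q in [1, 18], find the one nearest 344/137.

Expand x = 344/137 as a continued fraction with the Euclidean algorithm:
  344 = 2*137 + 70, so a_0 = 2.
  137 = 1*70 + 67, so a_1 = 1.
  70 = 1*67 + 3, so a_2 = 1.
  67 = 22*3 + 1, so a_3 = 22.
  3 = 3*1 + 0, so a_4 = 3.
so x = [2; 1, 1, 22, 3].
Convergents (p_i = a_i*p_{i-1} + p_{i-2}, q_i = a_i*q_{i-1} + q_{i-2} with p_{-2}=0, p_{-1}=1, q_{-2}=1, q_{-1}=0), until the denominator exceeds 18:
  i=0: a_0=2, p_0 = 2*1 + 0 = 2, q_0 = 2*0 + 1 = 1.
  i=1: a_1=1, p_1 = 1*2 + 1 = 3, q_1 = 1*1 + 0 = 1.
  i=2: a_2=1, p_2 = 1*3 + 2 = 5, q_2 = 1*1 + 1 = 2.
  i=3: a_3=22, p_3 = 22*5 + 3 = 113, q_3 = 22*2 + 1 = 45.
q_3 = 45 > 18, so the last convergent with denominator <= 18 is p_2/q_2 = 5/2.
The closest fraction with denominator <= 18 is either p_2/q_2 or the intermediate fraction (k*p_2 + p_1)/(k*q_2 + q_1) with the largest k >= 1 whose denominator stays <= 18; these approach x as k grows, and every other convergent or intermediate fraction in range is farther away.
Largest k: floor((18 - q_1)/q_2) = floor((18 - 1)/2) = 8.
That gives (8*5 + 3)/(8*2 + 1) = 43/17.
Compare the errors: |x - 5/2| = |344*2 - 5*137|/(137*2) = 3/274, and |x - 43/17| = |344*17 - 43*137|/(137*17) = 43/2329.
Cross-multiplying, 3*2329 = 6987 < 11782 = 43*274, so 3/274 is smaller: the convergent 5/2 is closer to x than 43/17.

5/2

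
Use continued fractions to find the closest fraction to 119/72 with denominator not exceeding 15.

Expand x = 119/72 as a continued fraction with the Euclidean algorithm:
  119 = 1*72 + 47, so a_0 = 1.
  72 = 1*47 + 25, so a_1 = 1.
  47 = 1*25 + 22, so a_2 = 1.
  25 = 1*22 + 3, so a_3 = 1.
  22 = 7*3 + 1, so a_4 = 7.
  3 = 3*1 + 0, so a_5 = 3.
so x = [1; 1, 1, 1, 7, 3].
Convergents (p_i = a_i*p_{i-1} + p_{i-2}, q_i = a_i*q_{i-1} + q_{i-2} with p_{-2}=0, p_{-1}=1, q_{-2}=1, q_{-1}=0), until the denominator exceeds 15:
  i=0: a_0=1, p_0 = 1*1 + 0 = 1, q_0 = 1*0 + 1 = 1.
  i=1: a_1=1, p_1 = 1*1 + 1 = 2, q_1 = 1*1 + 0 = 1.
  i=2: a_2=1, p_2 = 1*2 + 1 = 3, q_2 = 1*1 + 1 = 2.
  i=3: a_3=1, p_3 = 1*3 + 2 = 5, q_3 = 1*2 + 1 = 3.
  i=4: a_4=7, p_4 = 7*5 + 3 = 38, q_4 = 7*3 + 2 = 23.
q_4 = 23 > 15, so the last convergent with denominator <= 15 is p_3/q_3 = 5/3.
The closest fraction with denominator <= 15 is either p_3/q_3 or the intermediate fraction (k*p_3 + p_2)/(k*q_3 + q_2) with the largest k >= 1 whose denominator stays <= 15; these approach x as k grows, and every other convergent or intermediate fraction in range is farther away.
Largest k: floor((15 - q_2)/q_3) = floor((15 - 2)/3) = 4.
That gives (4*5 + 3)/(4*3 + 2) = 23/14.
Compare the errors: |x - 5/3| = |119*3 - 5*72|/(72*3) = 3/216, and |x - 23/14| = |119*14 - 23*72|/(72*14) = 10/1008.
Cross-multiplying, 10*216 = 2160 < 3024 = 3*1008, so 10/1008 is smaller: the intermediate fraction 23/14 is closer to x than 5/3.

23/14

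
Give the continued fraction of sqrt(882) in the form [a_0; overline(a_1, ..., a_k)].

[29; overline(1, 2, 3, 6, 3, 2, 1, 58)]

Write x_i = (sqrt(882) + m_i)/d_i with (m_0, d_0) = (0, 1). a_0 = floor(sqrt(882)) = 29, since 29^2 = 841 <= 882 < 900 = 30^2.
Iterate m_{i+1} = d_i*a_i - m_i, d_{i+1} = (882 - m_{i+1}^2)/d_i, a_{i+1} = floor((a_0 + m_{i+1})/d_{i+1}):
  m_1 = 1*29 - 0 = 29, d_1 = (882 - 29^2)/1 = 41/1 = 41, a_1 = floor((29 + 29)/41) = 1.
  m_2 = 41*1 - 29 = 12, d_2 = (882 - 12^2)/41 = 738/41 = 18, a_2 = floor((29 + 12)/18) = 2.
  m_3 = 18*2 - 12 = 24, d_3 = (882 - 24^2)/18 = 306/18 = 17, a_3 = floor((29 + 24)/17) = 3.
  m_4 = 17*3 - 24 = 27, d_4 = (882 - 27^2)/17 = 153/17 = 9, a_4 = floor((29 + 27)/9) = 6.
  m_5 = 9*6 - 27 = 27, d_5 = (882 - 27^2)/9 = 153/9 = 17, a_5 = floor((29 + 27)/17) = 3.
  m_6 = 17*3 - 27 = 24, d_6 = (882 - 24^2)/17 = 306/17 = 18, a_6 = floor((29 + 24)/18) = 2.
  m_7 = 18*2 - 24 = 12, d_7 = (882 - 12^2)/18 = 738/18 = 41, a_7 = floor((29 + 12)/41) = 1.
  m_8 = 41*1 - 12 = 29, d_8 = (882 - 29^2)/41 = 41/41 = 1, a_8 = floor((29 + 29)/1) = 58.
  m_9 = 1*58 - 29 = 29, d_9 = (882 - 29^2)/1 = 41/1 = 41: (m_9, d_9) = (m_1, d_1) = (29, 41), so from here the quotients repeat a_1, ..., a_8; the period length is 8.
Hence the expansion of sqrt(882) is a_0 = 29 followed by the repeating block 1, 2, 3, 6, 3, 2, 1, 58 (period 8).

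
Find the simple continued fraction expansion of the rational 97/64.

[1; 1, 1, 15, 2]

Run the Euclidean algorithm on 97 and 64; the successive quotients are the partial quotients a_0, a_1, ... (each step inverts the fractional part left over by the previous one):
  97 = 1*64 + 33, so a_0 = 1.
  64 = 1*33 + 31, so a_1 = 1.
  33 = 1*31 + 2, so a_2 = 1.
  31 = 15*2 + 1, so a_3 = 15.
  2 = 2*1 + 0, so a_4 = 2.
The remainder reaches 0 after 5 divisions, so the expansion has 5 partial quotients, read off in order.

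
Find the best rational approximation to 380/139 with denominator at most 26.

Expand x = 380/139 as a continued fraction with the Euclidean algorithm:
  380 = 2*139 + 102, so a_0 = 2.
  139 = 1*102 + 37, so a_1 = 1.
  102 = 2*37 + 28, so a_2 = 2.
  37 = 1*28 + 9, so a_3 = 1.
  28 = 3*9 + 1, so a_4 = 3.
  9 = 9*1 + 0, so a_5 = 9.
so x = [2; 1, 2, 1, 3, 9].
Convergents (p_i = a_i*p_{i-1} + p_{i-2}, q_i = a_i*q_{i-1} + q_{i-2} with p_{-2}=0, p_{-1}=1, q_{-2}=1, q_{-1}=0), until the denominator exceeds 26:
  i=0: a_0=2, p_0 = 2*1 + 0 = 2, q_0 = 2*0 + 1 = 1.
  i=1: a_1=1, p_1 = 1*2 + 1 = 3, q_1 = 1*1 + 0 = 1.
  i=2: a_2=2, p_2 = 2*3 + 2 = 8, q_2 = 2*1 + 1 = 3.
  i=3: a_3=1, p_3 = 1*8 + 3 = 11, q_3 = 1*3 + 1 = 4.
  i=4: a_4=3, p_4 = 3*11 + 8 = 41, q_4 = 3*4 + 3 = 15.
  i=5: a_5=9, p_5 = 9*41 + 11 = 380, q_5 = 9*15 + 4 = 139.
q_5 = 139 > 26, so the last convergent with denominator <= 26 is p_4/q_4 = 41/15.
The closest fraction with denominator <= 26 is either p_4/q_4 or the intermediate fraction (k*p_4 + p_3)/(k*q_4 + q_3) with the largest k >= 1 whose denominator stays <= 26; these approach x as k grows, and every other convergent or intermediate fraction in range is farther away.
Largest k: floor((26 - q_3)/q_4) = floor((26 - 4)/15) = 1.
That gives (1*41 + 11)/(1*15 + 4) = 52/19.
Compare the errors: |x - 41/15| = |380*15 - 41*139|/(139*15) = 1/2085, and |x - 52/19| = |380*19 - 52*139|/(139*19) = 8/2641.
Cross-multiplying, 1*2641 = 2641 < 16680 = 8*2085, so 1/2085 is smaller: the convergent 41/15 is closer to x than 52/19.

41/15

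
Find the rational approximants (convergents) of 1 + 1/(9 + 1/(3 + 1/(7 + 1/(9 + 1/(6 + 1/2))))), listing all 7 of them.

1/1, 10/9, 31/28, 227/205, 2074/1873, 12671/11443, 27416/24759

Using the convergent recurrence p_i = a_i*p_{i-1} + p_{i-2}, q_i = a_i*q_{i-1} + q_{i-2} with p_{-2}=0, p_{-1}=1, q_{-2}=1, q_{-1}=0:
  i=0: a_0=1, p_0 = 1*1 + 0 = 1, q_0 = 1*0 + 1 = 1.
  i=1: a_1=9, p_1 = 9*1 + 1 = 10, q_1 = 9*1 + 0 = 9.
  i=2: a_2=3, p_2 = 3*10 + 1 = 31, q_2 = 3*9 + 1 = 28.
  i=3: a_3=7, p_3 = 7*31 + 10 = 227, q_3 = 7*28 + 9 = 205.
  i=4: a_4=9, p_4 = 9*227 + 31 = 2074, q_4 = 9*205 + 28 = 1873.
  i=5: a_5=6, p_5 = 6*2074 + 227 = 12671, q_5 = 6*1873 + 205 = 11443.
  i=6: a_6=2, p_6 = 2*12671 + 2074 = 27416, q_6 = 2*11443 + 1873 = 24759.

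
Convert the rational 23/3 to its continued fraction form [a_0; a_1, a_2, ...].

Run the Euclidean algorithm on 23 and 3; the successive quotients are the partial quotients a_0, a_1, ... (each step inverts the fractional part left over by the previous one):
  23 = 7*3 + 2, so a_0 = 7.
  3 = 1*2 + 1, so a_1 = 1.
  2 = 2*1 + 0, so a_2 = 2.
The remainder reaches 0 after 3 divisions, so the expansion has 3 partial quotients, read off in order.

[7; 1, 2]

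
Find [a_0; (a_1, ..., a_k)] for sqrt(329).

[18; (7, 4, 2, 1, 1, 4, 1, 1, 2, 4, 7, 36)]

Write x_i = (sqrt(329) + m_i)/d_i with (m_0, d_0) = (0, 1). a_0 = floor(sqrt(329)) = 18, since 18^2 = 324 <= 329 < 361 = 19^2.
Iterate m_{i+1} = d_i*a_i - m_i, d_{i+1} = (329 - m_{i+1}^2)/d_i, a_{i+1} = floor((a_0 + m_{i+1})/d_{i+1}):
  m_1 = 1*18 - 0 = 18, d_1 = (329 - 18^2)/1 = 5/1 = 5, a_1 = floor((18 + 18)/5) = 7.
  m_2 = 5*7 - 18 = 17, d_2 = (329 - 17^2)/5 = 40/5 = 8, a_2 = floor((18 + 17)/8) = 4.
  m_3 = 8*4 - 17 = 15, d_3 = (329 - 15^2)/8 = 104/8 = 13, a_3 = floor((18 + 15)/13) = 2.
  m_4 = 13*2 - 15 = 11, d_4 = (329 - 11^2)/13 = 208/13 = 16, a_4 = floor((18 + 11)/16) = 1.
  m_5 = 16*1 - 11 = 5, d_5 = (329 - 5^2)/16 = 304/16 = 19, a_5 = floor((18 + 5)/19) = 1.
  m_6 = 19*1 - 5 = 14, d_6 = (329 - 14^2)/19 = 133/19 = 7, a_6 = floor((18 + 14)/7) = 4.
  m_7 = 7*4 - 14 = 14, d_7 = (329 - 14^2)/7 = 133/7 = 19, a_7 = floor((18 + 14)/19) = 1.
  m_8 = 19*1 - 14 = 5, d_8 = (329 - 5^2)/19 = 304/19 = 16, a_8 = floor((18 + 5)/16) = 1.
  m_9 = 16*1 - 5 = 11, d_9 = (329 - 11^2)/16 = 208/16 = 13, a_9 = floor((18 + 11)/13) = 2.
  m_10 = 13*2 - 11 = 15, d_10 = (329 - 15^2)/13 = 104/13 = 8, a_10 = floor((18 + 15)/8) = 4.
  m_11 = 8*4 - 15 = 17, d_11 = (329 - 17^2)/8 = 40/8 = 5, a_11 = floor((18 + 17)/5) = 7.
  m_12 = 5*7 - 17 = 18, d_12 = (329 - 18^2)/5 = 5/5 = 1, a_12 = floor((18 + 18)/1) = 36.
  m_13 = 1*36 - 18 = 18, d_13 = (329 - 18^2)/1 = 5/1 = 5: (m_13, d_13) = (m_1, d_1) = (18, 5), so from here the quotients repeat a_1, ..., a_12; the period length is 12.
Hence the expansion of sqrt(329) is a_0 = 18 followed by the repeating block 7, 4, 2, 1, 1, 4, 1, 1, 2, 4, 7, 36 (period 12).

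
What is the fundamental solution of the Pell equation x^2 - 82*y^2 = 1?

First expand sqrt(82) as a continued fraction. With x_i = (sqrt(82) + m_i)/d_i and (m_0, d_0) = (0, 1): a_0 = floor(sqrt(82)) = 9, since 9^2 = 81 <= 82 < 100 = 10^2.
Iterate m_{i+1} = d_i*a_i - m_i, d_{i+1} = (82 - m_{i+1}^2)/d_i, a_{i+1} = floor((a_0 + m_{i+1})/d_{i+1}):
  m_1 = 1*9 - 0 = 9, d_1 = (82 - 9^2)/1 = 1/1 = 1, a_1 = floor((9 + 9)/1) = 18.
  m_2 = 1*18 - 9 = 9, d_2 = (82 - 9^2)/1 = 1/1 = 1: (m_2, d_2) = (m_1, d_1) = (9, 1), so from here the quotient a_1 repeats; the period length is 1.
So sqrt(82) = [9; (18)] with period length k = 1.
k is odd, so (p_{k-1}, q_{k-1}) only solves x^2 - 82y^2 = -1 and the fundamental solution of x^2 - 82y^2 = 1 is (p_{2k-1}, q_{2k-1}) = (p_1, q_1); compute convergents through index 1, running through the period twice.
Convergents (p_i = a_i*p_{i-1} + p_{i-2}, q_i = a_i*q_{i-1} + q_{i-2} with p_{-2}=0, p_{-1}=1, q_{-2}=1, q_{-1}=0):
  i=0: a_0=9, p_0 = 9*1 + 0 = 9, q_0 = 9*0 + 1 = 1.
  i=1: a_1=18, p_1 = 18*9 + 1 = 163, q_1 = 18*1 + 0 = 18.
Indeed p_0^2 - 82*q_0^2 = 81 - 82 = -1, not +1.
Check: 163^2 - 82*18^2 = 26569 - 26568 = 1, so (x, y) = (163, 18) solves the equation, and by the theorem it is the least positive solution.

(x, y) = (163, 18)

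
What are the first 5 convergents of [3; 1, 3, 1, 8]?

Using the convergent recurrence p_i = a_i*p_{i-1} + p_{i-2}, q_i = a_i*q_{i-1} + q_{i-2} with p_{-2}=0, p_{-1}=1, q_{-2}=1, q_{-1}=0:
  i=0: a_0=3, p_0 = 3*1 + 0 = 3, q_0 = 3*0 + 1 = 1.
  i=1: a_1=1, p_1 = 1*3 + 1 = 4, q_1 = 1*1 + 0 = 1.
  i=2: a_2=3, p_2 = 3*4 + 3 = 15, q_2 = 3*1 + 1 = 4.
  i=3: a_3=1, p_3 = 1*15 + 4 = 19, q_3 = 1*4 + 1 = 5.
  i=4: a_4=8, p_4 = 8*19 + 15 = 167, q_4 = 8*5 + 4 = 44.

3/1, 4/1, 15/4, 19/5, 167/44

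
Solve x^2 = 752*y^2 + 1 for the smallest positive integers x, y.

First expand sqrt(752) as a continued fraction. With x_i = (sqrt(752) + m_i)/d_i and (m_0, d_0) = (0, 1): a_0 = floor(sqrt(752)) = 27, since 27^2 = 729 <= 752 < 784 = 28^2.
Iterate m_{i+1} = d_i*a_i - m_i, d_{i+1} = (752 - m_{i+1}^2)/d_i, a_{i+1} = floor((a_0 + m_{i+1})/d_{i+1}):
  m_1 = 1*27 - 0 = 27, d_1 = (752 - 27^2)/1 = 23/1 = 23, a_1 = floor((27 + 27)/23) = 2.
  m_2 = 23*2 - 27 = 19, d_2 = (752 - 19^2)/23 = 391/23 = 17, a_2 = floor((27 + 19)/17) = 2.
  m_3 = 17*2 - 19 = 15, d_3 = (752 - 15^2)/17 = 527/17 = 31, a_3 = floor((27 + 15)/31) = 1.
  m_4 = 31*1 - 15 = 16, d_4 = (752 - 16^2)/31 = 496/31 = 16, a_4 = floor((27 + 16)/16) = 2.
  m_5 = 16*2 - 16 = 16, d_5 = (752 - 16^2)/16 = 496/16 = 31, a_5 = floor((27 + 16)/31) = 1.
  m_6 = 31*1 - 16 = 15, d_6 = (752 - 15^2)/31 = 527/31 = 17, a_6 = floor((27 + 15)/17) = 2.
  m_7 = 17*2 - 15 = 19, d_7 = (752 - 19^2)/17 = 391/17 = 23, a_7 = floor((27 + 19)/23) = 2.
  m_8 = 23*2 - 19 = 27, d_8 = (752 - 27^2)/23 = 23/23 = 1, a_8 = floor((27 + 27)/1) = 54.
  m_9 = 1*54 - 27 = 27, d_9 = (752 - 27^2)/1 = 23/1 = 23: (m_9, d_9) = (m_1, d_1) = (27, 23), so from here the quotients repeat a_1, ..., a_8; the period length is 8.
So sqrt(752) = [27; (2, 2, 1, 2, 1, 2, 2, 54)] with period length k = 8.
k is even, so the fundamental solution of x^2 - 752y^2 = 1 is (p_{k-1}, q_{k-1}) = (p_7, q_7); compute convergents through index 7.
Convergents (p_i = a_i*p_{i-1} + p_{i-2}, q_i = a_i*q_{i-1} + q_{i-2} with p_{-2}=0, p_{-1}=1, q_{-2}=1, q_{-1}=0):
  i=0: a_0=27, p_0 = 27*1 + 0 = 27, q_0 = 27*0 + 1 = 1.
  i=1: a_1=2, p_1 = 2*27 + 1 = 55, q_1 = 2*1 + 0 = 2.
  i=2: a_2=2, p_2 = 2*55 + 27 = 137, q_2 = 2*2 + 1 = 5.
  i=3: a_3=1, p_3 = 1*137 + 55 = 192, q_3 = 1*5 + 2 = 7.
  i=4: a_4=2, p_4 = 2*192 + 137 = 521, q_4 = 2*7 + 5 = 19.
  i=5: a_5=1, p_5 = 1*521 + 192 = 713, q_5 = 1*19 + 7 = 26.
  i=6: a_6=2, p_6 = 2*713 + 521 = 1947, q_6 = 2*26 + 19 = 71.
  i=7: a_7=2, p_7 = 2*1947 + 713 = 4607, q_7 = 2*71 + 26 = 168.
Check: 4607^2 - 752*168^2 = 21224449 - 21224448 = 1, so (x, y) = (4607, 168) solves the equation, and by the theorem it is the least positive solution.

(x, y) = (4607, 168)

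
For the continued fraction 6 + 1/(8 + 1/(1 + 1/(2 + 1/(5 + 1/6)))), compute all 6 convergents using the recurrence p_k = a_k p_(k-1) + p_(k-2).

Using the convergent recurrence p_i = a_i*p_{i-1} + p_{i-2}, q_i = a_i*q_{i-1} + q_{i-2} with p_{-2}=0, p_{-1}=1, q_{-2}=1, q_{-1}=0:
  i=0: a_0=6, p_0 = 6*1 + 0 = 6, q_0 = 6*0 + 1 = 1.
  i=1: a_1=8, p_1 = 8*6 + 1 = 49, q_1 = 8*1 + 0 = 8.
  i=2: a_2=1, p_2 = 1*49 + 6 = 55, q_2 = 1*8 + 1 = 9.
  i=3: a_3=2, p_3 = 2*55 + 49 = 159, q_3 = 2*9 + 8 = 26.
  i=4: a_4=5, p_4 = 5*159 + 55 = 850, q_4 = 5*26 + 9 = 139.
  i=5: a_5=6, p_5 = 6*850 + 159 = 5259, q_5 = 6*139 + 26 = 860.

6/1, 49/8, 55/9, 159/26, 850/139, 5259/860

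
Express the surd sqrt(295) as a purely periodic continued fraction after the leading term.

Write x_i = (sqrt(295) + m_i)/d_i with (m_0, d_0) = (0, 1). a_0 = floor(sqrt(295)) = 17, since 17^2 = 289 <= 295 < 324 = 18^2.
Iterate m_{i+1} = d_i*a_i - m_i, d_{i+1} = (295 - m_{i+1}^2)/d_i, a_{i+1} = floor((a_0 + m_{i+1})/d_{i+1}):
  m_1 = 1*17 - 0 = 17, d_1 = (295 - 17^2)/1 = 6/1 = 6, a_1 = floor((17 + 17)/6) = 5.
  m_2 = 6*5 - 17 = 13, d_2 = (295 - 13^2)/6 = 126/6 = 21, a_2 = floor((17 + 13)/21) = 1.
  m_3 = 21*1 - 13 = 8, d_3 = (295 - 8^2)/21 = 231/21 = 11, a_3 = floor((17 + 8)/11) = 2.
  m_4 = 11*2 - 8 = 14, d_4 = (295 - 14^2)/11 = 99/11 = 9, a_4 = floor((17 + 14)/9) = 3.
  m_5 = 9*3 - 14 = 13, d_5 = (295 - 13^2)/9 = 126/9 = 14, a_5 = floor((17 + 13)/14) = 2.
  m_6 = 14*2 - 13 = 15, d_6 = (295 - 15^2)/14 = 70/14 = 5, a_6 = floor((17 + 15)/5) = 6.
  m_7 = 5*6 - 15 = 15, d_7 = (295 - 15^2)/5 = 70/5 = 14, a_7 = floor((17 + 15)/14) = 2.
  m_8 = 14*2 - 15 = 13, d_8 = (295 - 13^2)/14 = 126/14 = 9, a_8 = floor((17 + 13)/9) = 3.
  m_9 = 9*3 - 13 = 14, d_9 = (295 - 14^2)/9 = 99/9 = 11, a_9 = floor((17 + 14)/11) = 2.
  m_10 = 11*2 - 14 = 8, d_10 = (295 - 8^2)/11 = 231/11 = 21, a_10 = floor((17 + 8)/21) = 1.
  m_11 = 21*1 - 8 = 13, d_11 = (295 - 13^2)/21 = 126/21 = 6, a_11 = floor((17 + 13)/6) = 5.
  m_12 = 6*5 - 13 = 17, d_12 = (295 - 17^2)/6 = 6/6 = 1, a_12 = floor((17 + 17)/1) = 34.
  m_13 = 1*34 - 17 = 17, d_13 = (295 - 17^2)/1 = 6/1 = 6: (m_13, d_13) = (m_1, d_1) = (17, 6), so from here the quotients repeat a_1, ..., a_12; the period length is 12.
Hence the expansion of sqrt(295) is a_0 = 17 followed by the repeating block 5, 1, 2, 3, 2, 6, 2, 3, 2, 1, 5, 34 (period 12).

[17; (5, 1, 2, 3, 2, 6, 2, 3, 2, 1, 5, 34)]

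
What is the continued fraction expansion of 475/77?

[6; 5, 1, 12]

Run the Euclidean algorithm on 475 and 77; the successive quotients are the partial quotients a_0, a_1, ... (each step inverts the fractional part left over by the previous one):
  475 = 6*77 + 13, so a_0 = 6.
  77 = 5*13 + 12, so a_1 = 5.
  13 = 1*12 + 1, so a_2 = 1.
  12 = 12*1 + 0, so a_3 = 12.
The remainder reaches 0 after 4 divisions, so the expansion has 4 partial quotients, read off in order.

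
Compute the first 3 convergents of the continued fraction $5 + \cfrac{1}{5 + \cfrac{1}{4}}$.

Using the convergent recurrence p_i = a_i*p_{i-1} + p_{i-2}, q_i = a_i*q_{i-1} + q_{i-2} with p_{-2}=0, p_{-1}=1, q_{-2}=1, q_{-1}=0:
  i=0: a_0=5, p_0 = 5*1 + 0 = 5, q_0 = 5*0 + 1 = 1.
  i=1: a_1=5, p_1 = 5*5 + 1 = 26, q_1 = 5*1 + 0 = 5.
  i=2: a_2=4, p_2 = 4*26 + 5 = 109, q_2 = 4*5 + 1 = 21.

5/1, 26/5, 109/21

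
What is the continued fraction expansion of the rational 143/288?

[0; 2, 71, 2]

Run the Euclidean algorithm on 143 and 288; the successive quotients are the partial quotients a_0, a_1, ... (each step inverts the fractional part left over by the previous one):
  143 = 0*288 + 143, so a_0 = 0.
  288 = 2*143 + 2, so a_1 = 2.
  143 = 71*2 + 1, so a_2 = 71.
  2 = 2*1 + 0, so a_3 = 2.
The remainder reaches 0 after 4 divisions, so the expansion has 4 partial quotients, read off in order.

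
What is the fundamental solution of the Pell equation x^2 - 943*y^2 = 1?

(x, y) = (737, 24)

First expand sqrt(943) as a continued fraction. With x_i = (sqrt(943) + m_i)/d_i and (m_0, d_0) = (0, 1): a_0 = floor(sqrt(943)) = 30, since 30^2 = 900 <= 943 < 961 = 31^2.
Iterate m_{i+1} = d_i*a_i - m_i, d_{i+1} = (943 - m_{i+1}^2)/d_i, a_{i+1} = floor((a_0 + m_{i+1})/d_{i+1}):
  m_1 = 1*30 - 0 = 30, d_1 = (943 - 30^2)/1 = 43/1 = 43, a_1 = floor((30 + 30)/43) = 1.
  m_2 = 43*1 - 30 = 13, d_2 = (943 - 13^2)/43 = 774/43 = 18, a_2 = floor((30 + 13)/18) = 2.
  m_3 = 18*2 - 13 = 23, d_3 = (943 - 23^2)/18 = 414/18 = 23, a_3 = floor((30 + 23)/23) = 2.
  m_4 = 23*2 - 23 = 23, d_4 = (943 - 23^2)/23 = 414/23 = 18, a_4 = floor((30 + 23)/18) = 2.
  m_5 = 18*2 - 23 = 13, d_5 = (943 - 13^2)/18 = 774/18 = 43, a_5 = floor((30 + 13)/43) = 1.
  m_6 = 43*1 - 13 = 30, d_6 = (943 - 30^2)/43 = 43/43 = 1, a_6 = floor((30 + 30)/1) = 60.
  m_7 = 1*60 - 30 = 30, d_7 = (943 - 30^2)/1 = 43/1 = 43: (m_7, d_7) = (m_1, d_1) = (30, 43), so from here the quotients repeat a_1, ..., a_6; the period length is 6.
So sqrt(943) = [30; (1, 2, 2, 2, 1, 60)] with period length k = 6.
k is even, so the fundamental solution of x^2 - 943y^2 = 1 is (p_{k-1}, q_{k-1}) = (p_5, q_5); compute convergents through index 5.
Convergents (p_i = a_i*p_{i-1} + p_{i-2}, q_i = a_i*q_{i-1} + q_{i-2} with p_{-2}=0, p_{-1}=1, q_{-2}=1, q_{-1}=0):
  i=0: a_0=30, p_0 = 30*1 + 0 = 30, q_0 = 30*0 + 1 = 1.
  i=1: a_1=1, p_1 = 1*30 + 1 = 31, q_1 = 1*1 + 0 = 1.
  i=2: a_2=2, p_2 = 2*31 + 30 = 92, q_2 = 2*1 + 1 = 3.
  i=3: a_3=2, p_3 = 2*92 + 31 = 215, q_3 = 2*3 + 1 = 7.
  i=4: a_4=2, p_4 = 2*215 + 92 = 522, q_4 = 2*7 + 3 = 17.
  i=5: a_5=1, p_5 = 1*522 + 215 = 737, q_5 = 1*17 + 7 = 24.
Check: 737^2 - 943*24^2 = 543169 - 543168 = 1, so (x, y) = (737, 24) solves the equation, and by the theorem it is the least positive solution.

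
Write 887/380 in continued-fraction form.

Run the Euclidean algorithm on 887 and 380; the successive quotients are the partial quotients a_0, a_1, ... (each step inverts the fractional part left over by the previous one):
  887 = 2*380 + 127, so a_0 = 2.
  380 = 2*127 + 126, so a_1 = 2.
  127 = 1*126 + 1, so a_2 = 1.
  126 = 126*1 + 0, so a_3 = 126.
The remainder reaches 0 after 4 divisions, so the expansion has 4 partial quotients, read off in order.

[2; 2, 1, 126]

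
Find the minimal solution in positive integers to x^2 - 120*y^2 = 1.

First expand sqrt(120) as a continued fraction. With x_i = (sqrt(120) + m_i)/d_i and (m_0, d_0) = (0, 1): a_0 = floor(sqrt(120)) = 10, since 10^2 = 100 <= 120 < 121 = 11^2.
Iterate m_{i+1} = d_i*a_i - m_i, d_{i+1} = (120 - m_{i+1}^2)/d_i, a_{i+1} = floor((a_0 + m_{i+1})/d_{i+1}):
  m_1 = 1*10 - 0 = 10, d_1 = (120 - 10^2)/1 = 20/1 = 20, a_1 = floor((10 + 10)/20) = 1.
  m_2 = 20*1 - 10 = 10, d_2 = (120 - 10^2)/20 = 20/20 = 1, a_2 = floor((10 + 10)/1) = 20.
  m_3 = 1*20 - 10 = 10, d_3 = (120 - 10^2)/1 = 20/1 = 20: (m_3, d_3) = (m_1, d_1) = (10, 20), so from here the quotients repeat a_1, a_2; the period length is 2.
So sqrt(120) = [10; (1, 20)] with period length k = 2.
k is even, so the fundamental solution of x^2 - 120y^2 = 1 is (p_{k-1}, q_{k-1}) = (p_1, q_1); compute convergents through index 1.
Convergents (p_i = a_i*p_{i-1} + p_{i-2}, q_i = a_i*q_{i-1} + q_{i-2} with p_{-2}=0, p_{-1}=1, q_{-2}=1, q_{-1}=0):
  i=0: a_0=10, p_0 = 10*1 + 0 = 10, q_0 = 10*0 + 1 = 1.
  i=1: a_1=1, p_1 = 1*10 + 1 = 11, q_1 = 1*1 + 0 = 1.
Check: 11^2 - 120*1^2 = 121 - 120 = 1, so (x, y) = (11, 1) solves the equation, and by the theorem it is the least positive solution.

(x, y) = (11, 1)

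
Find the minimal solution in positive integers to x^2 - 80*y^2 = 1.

First expand sqrt(80) as a continued fraction. With x_i = (sqrt(80) + m_i)/d_i and (m_0, d_0) = (0, 1): a_0 = floor(sqrt(80)) = 8, since 8^2 = 64 <= 80 < 81 = 9^2.
Iterate m_{i+1} = d_i*a_i - m_i, d_{i+1} = (80 - m_{i+1}^2)/d_i, a_{i+1} = floor((a_0 + m_{i+1})/d_{i+1}):
  m_1 = 1*8 - 0 = 8, d_1 = (80 - 8^2)/1 = 16/1 = 16, a_1 = floor((8 + 8)/16) = 1.
  m_2 = 16*1 - 8 = 8, d_2 = (80 - 8^2)/16 = 16/16 = 1, a_2 = floor((8 + 8)/1) = 16.
  m_3 = 1*16 - 8 = 8, d_3 = (80 - 8^2)/1 = 16/1 = 16: (m_3, d_3) = (m_1, d_1) = (8, 16), so from here the quotients repeat a_1, a_2; the period length is 2.
So sqrt(80) = [8; (1, 16)] with period length k = 2.
k is even, so the fundamental solution of x^2 - 80y^2 = 1 is (p_{k-1}, q_{k-1}) = (p_1, q_1); compute convergents through index 1.
Convergents (p_i = a_i*p_{i-1} + p_{i-2}, q_i = a_i*q_{i-1} + q_{i-2} with p_{-2}=0, p_{-1}=1, q_{-2}=1, q_{-1}=0):
  i=0: a_0=8, p_0 = 8*1 + 0 = 8, q_0 = 8*0 + 1 = 1.
  i=1: a_1=1, p_1 = 1*8 + 1 = 9, q_1 = 1*1 + 0 = 1.
Check: 9^2 - 80*1^2 = 81 - 80 = 1, so (x, y) = (9, 1) solves the equation, and by the theorem it is the least positive solution.

(x, y) = (9, 1)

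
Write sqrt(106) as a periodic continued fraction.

Write x_i = (sqrt(106) + m_i)/d_i with (m_0, d_0) = (0, 1). a_0 = floor(sqrt(106)) = 10, since 10^2 = 100 <= 106 < 121 = 11^2.
Iterate m_{i+1} = d_i*a_i - m_i, d_{i+1} = (106 - m_{i+1}^2)/d_i, a_{i+1} = floor((a_0 + m_{i+1})/d_{i+1}):
  m_1 = 1*10 - 0 = 10, d_1 = (106 - 10^2)/1 = 6/1 = 6, a_1 = floor((10 + 10)/6) = 3.
  m_2 = 6*3 - 10 = 8, d_2 = (106 - 8^2)/6 = 42/6 = 7, a_2 = floor((10 + 8)/7) = 2.
  m_3 = 7*2 - 8 = 6, d_3 = (106 - 6^2)/7 = 70/7 = 10, a_3 = floor((10 + 6)/10) = 1.
  m_4 = 10*1 - 6 = 4, d_4 = (106 - 4^2)/10 = 90/10 = 9, a_4 = floor((10 + 4)/9) = 1.
  m_5 = 9*1 - 4 = 5, d_5 = (106 - 5^2)/9 = 81/9 = 9, a_5 = floor((10 + 5)/9) = 1.
  m_6 = 9*1 - 5 = 4, d_6 = (106 - 4^2)/9 = 90/9 = 10, a_6 = floor((10 + 4)/10) = 1.
  m_7 = 10*1 - 4 = 6, d_7 = (106 - 6^2)/10 = 70/10 = 7, a_7 = floor((10 + 6)/7) = 2.
  m_8 = 7*2 - 6 = 8, d_8 = (106 - 8^2)/7 = 42/7 = 6, a_8 = floor((10 + 8)/6) = 3.
  m_9 = 6*3 - 8 = 10, d_9 = (106 - 10^2)/6 = 6/6 = 1, a_9 = floor((10 + 10)/1) = 20.
  m_10 = 1*20 - 10 = 10, d_10 = (106 - 10^2)/1 = 6/1 = 6: (m_10, d_10) = (m_1, d_1) = (10, 6), so from here the quotients repeat a_1, ..., a_9; the period length is 9.
Hence the expansion of sqrt(106) is a_0 = 10 followed by the repeating block 3, 2, 1, 1, 1, 1, 2, 3, 20 (period 9).

[10; (3, 2, 1, 1, 1, 1, 2, 3, 20)]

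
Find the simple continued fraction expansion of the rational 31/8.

[3; 1, 7]

Run the Euclidean algorithm on 31 and 8; the successive quotients are the partial quotients a_0, a_1, ... (each step inverts the fractional part left over by the previous one):
  31 = 3*8 + 7, so a_0 = 3.
  8 = 1*7 + 1, so a_1 = 1.
  7 = 7*1 + 0, so a_2 = 7.
The remainder reaches 0 after 3 divisions, so the expansion has 3 partial quotients, read off in order.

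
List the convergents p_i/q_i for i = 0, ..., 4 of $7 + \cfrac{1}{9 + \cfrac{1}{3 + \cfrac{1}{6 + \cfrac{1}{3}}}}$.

Using the convergent recurrence p_i = a_i*p_{i-1} + p_{i-2}, q_i = a_i*q_{i-1} + q_{i-2} with p_{-2}=0, p_{-1}=1, q_{-2}=1, q_{-1}=0:
  i=0: a_0=7, p_0 = 7*1 + 0 = 7, q_0 = 7*0 + 1 = 1.
  i=1: a_1=9, p_1 = 9*7 + 1 = 64, q_1 = 9*1 + 0 = 9.
  i=2: a_2=3, p_2 = 3*64 + 7 = 199, q_2 = 3*9 + 1 = 28.
  i=3: a_3=6, p_3 = 6*199 + 64 = 1258, q_3 = 6*28 + 9 = 177.
  i=4: a_4=3, p_4 = 3*1258 + 199 = 3973, q_4 = 3*177 + 28 = 559.

7/1, 64/9, 199/28, 1258/177, 3973/559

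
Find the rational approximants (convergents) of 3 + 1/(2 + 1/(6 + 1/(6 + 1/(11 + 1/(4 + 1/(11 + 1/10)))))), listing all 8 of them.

3/1, 7/2, 45/13, 277/80, 3092/893, 12645/3652, 142187/41065, 1434515/414302

Using the convergent recurrence p_i = a_i*p_{i-1} + p_{i-2}, q_i = a_i*q_{i-1} + q_{i-2} with p_{-2}=0, p_{-1}=1, q_{-2}=1, q_{-1}=0:
  i=0: a_0=3, p_0 = 3*1 + 0 = 3, q_0 = 3*0 + 1 = 1.
  i=1: a_1=2, p_1 = 2*3 + 1 = 7, q_1 = 2*1 + 0 = 2.
  i=2: a_2=6, p_2 = 6*7 + 3 = 45, q_2 = 6*2 + 1 = 13.
  i=3: a_3=6, p_3 = 6*45 + 7 = 277, q_3 = 6*13 + 2 = 80.
  i=4: a_4=11, p_4 = 11*277 + 45 = 3092, q_4 = 11*80 + 13 = 893.
  i=5: a_5=4, p_5 = 4*3092 + 277 = 12645, q_5 = 4*893 + 80 = 3652.
  i=6: a_6=11, p_6 = 11*12645 + 3092 = 142187, q_6 = 11*3652 + 893 = 41065.
  i=7: a_7=10, p_7 = 10*142187 + 12645 = 1434515, q_7 = 10*41065 + 3652 = 414302.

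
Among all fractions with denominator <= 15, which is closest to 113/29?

Expand x = 113/29 as a continued fraction with the Euclidean algorithm:
  113 = 3*29 + 26, so a_0 = 3.
  29 = 1*26 + 3, so a_1 = 1.
  26 = 8*3 + 2, so a_2 = 8.
  3 = 1*2 + 1, so a_3 = 1.
  2 = 2*1 + 0, so a_4 = 2.
so x = [3; 1, 8, 1, 2].
Convergents (p_i = a_i*p_{i-1} + p_{i-2}, q_i = a_i*q_{i-1} + q_{i-2} with p_{-2}=0, p_{-1}=1, q_{-2}=1, q_{-1}=0), until the denominator exceeds 15:
  i=0: a_0=3, p_0 = 3*1 + 0 = 3, q_0 = 3*0 + 1 = 1.
  i=1: a_1=1, p_1 = 1*3 + 1 = 4, q_1 = 1*1 + 0 = 1.
  i=2: a_2=8, p_2 = 8*4 + 3 = 35, q_2 = 8*1 + 1 = 9.
  i=3: a_3=1, p_3 = 1*35 + 4 = 39, q_3 = 1*9 + 1 = 10.
  i=4: a_4=2, p_4 = 2*39 + 35 = 113, q_4 = 2*10 + 9 = 29.
q_4 = 29 > 15, so the last convergent with denominator <= 15 is p_3/q_3 = 39/10.
The closest fraction with denominator <= 15 is either p_3/q_3 or the intermediate fraction (k*p_3 + p_2)/(k*q_3 + q_2) with the largest k >= 1 whose denominator stays <= 15; these approach x as k grows, and every other convergent or intermediate fraction in range is farther away.
Largest k: floor((15 - q_2)/q_3) = floor((15 - 9)/10) = 0.
Since k = 0, no intermediate fraction beyond p_3/q_3 has denominator <= 15, so the convergent 39/10 is the closest (its error is |113*10 - 39*29|/(29*10) = 1/290).

39/10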